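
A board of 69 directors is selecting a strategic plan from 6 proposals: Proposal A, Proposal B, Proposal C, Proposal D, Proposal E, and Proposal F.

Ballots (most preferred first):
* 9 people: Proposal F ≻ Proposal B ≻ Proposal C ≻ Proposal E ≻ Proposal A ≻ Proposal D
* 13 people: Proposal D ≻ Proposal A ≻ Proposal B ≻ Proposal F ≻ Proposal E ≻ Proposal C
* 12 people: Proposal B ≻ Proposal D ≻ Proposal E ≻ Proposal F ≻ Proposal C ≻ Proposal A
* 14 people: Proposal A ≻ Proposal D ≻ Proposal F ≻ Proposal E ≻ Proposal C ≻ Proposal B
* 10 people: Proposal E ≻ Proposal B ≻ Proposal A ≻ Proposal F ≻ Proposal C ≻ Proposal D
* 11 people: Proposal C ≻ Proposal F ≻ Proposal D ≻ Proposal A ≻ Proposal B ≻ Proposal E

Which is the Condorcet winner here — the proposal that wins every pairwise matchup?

Proposal D vs Proposal A: 36–33
Proposal D vs Proposal B: 38–31
Proposal D vs Proposal C: 39–30
Proposal D vs Proposal E: 50–19
Proposal D vs Proposal F: 39–30
Proposal D beats every other proposal.

Proposal D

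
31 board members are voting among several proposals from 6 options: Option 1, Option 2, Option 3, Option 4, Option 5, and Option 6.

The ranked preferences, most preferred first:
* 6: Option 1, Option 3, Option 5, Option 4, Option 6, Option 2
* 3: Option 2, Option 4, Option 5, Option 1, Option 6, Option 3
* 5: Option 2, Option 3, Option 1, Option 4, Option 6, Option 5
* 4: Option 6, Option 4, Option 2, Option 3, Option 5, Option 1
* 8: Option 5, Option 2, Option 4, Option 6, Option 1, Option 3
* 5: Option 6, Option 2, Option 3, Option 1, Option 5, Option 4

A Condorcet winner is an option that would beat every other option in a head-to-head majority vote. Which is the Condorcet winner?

Option 2 vs Option 1: 25–6
Option 2 vs Option 3: 25–6
Option 2 vs Option 4: 21–10
Option 2 vs Option 5: 17–14
Option 2 vs Option 6: 16–15
Option 2 beats every other option.

Option 2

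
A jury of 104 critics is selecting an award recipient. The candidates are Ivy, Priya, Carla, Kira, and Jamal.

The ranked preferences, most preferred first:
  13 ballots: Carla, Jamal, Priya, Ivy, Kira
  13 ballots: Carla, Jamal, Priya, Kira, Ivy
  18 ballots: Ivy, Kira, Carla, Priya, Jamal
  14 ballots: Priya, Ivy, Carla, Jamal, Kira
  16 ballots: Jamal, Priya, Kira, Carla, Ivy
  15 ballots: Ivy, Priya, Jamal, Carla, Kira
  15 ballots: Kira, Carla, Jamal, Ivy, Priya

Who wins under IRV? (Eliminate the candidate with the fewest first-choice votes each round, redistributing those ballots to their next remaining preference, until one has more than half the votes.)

Carla

Round 1: Ivy 33, Priya 14, Carla 26, Kira 15, Jamal 16. Priya eliminated.
Round 2: Ivy 47, Carla 26, Kira 15, Jamal 16. Kira eliminated.
Round 3: Ivy 47, Carla 41, Jamal 16. Jamal eliminated.
Round 4: Ivy 47, Carla 57. Carla has a majority (≥53).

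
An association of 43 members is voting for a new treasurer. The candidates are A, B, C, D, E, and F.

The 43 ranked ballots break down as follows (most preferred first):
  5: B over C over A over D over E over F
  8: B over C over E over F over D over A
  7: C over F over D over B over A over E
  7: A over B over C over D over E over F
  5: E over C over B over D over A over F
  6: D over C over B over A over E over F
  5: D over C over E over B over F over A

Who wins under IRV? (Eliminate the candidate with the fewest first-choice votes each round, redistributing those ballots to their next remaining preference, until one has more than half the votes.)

C

Round 1: A 7, B 13, C 7, D 11, E 5, F 0. F eliminated.
Round 2: A 7, B 13, C 7, D 11, E 5. E eliminated.
Round 3: A 7, B 13, C 12, D 11. A eliminated.
Round 4: B 20, C 12, D 11. D eliminated.
Round 5: B 20, C 23. C has a majority (≥22).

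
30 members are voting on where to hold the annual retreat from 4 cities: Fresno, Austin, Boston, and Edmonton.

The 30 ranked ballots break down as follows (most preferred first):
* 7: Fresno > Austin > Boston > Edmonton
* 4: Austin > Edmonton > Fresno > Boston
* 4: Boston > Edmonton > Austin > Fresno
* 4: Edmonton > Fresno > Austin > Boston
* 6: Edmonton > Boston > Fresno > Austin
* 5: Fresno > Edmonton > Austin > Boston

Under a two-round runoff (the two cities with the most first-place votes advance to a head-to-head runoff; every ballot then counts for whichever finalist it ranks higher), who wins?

Round 1 first-place votes: Fresno 12, Austin 4, Boston 4, Edmonton 10. Fresno and Edmonton advance.
Runoff: Fresno is ranked above Edmonton on 12 ballots, Edmonton above Fresno on 18.

Edmonton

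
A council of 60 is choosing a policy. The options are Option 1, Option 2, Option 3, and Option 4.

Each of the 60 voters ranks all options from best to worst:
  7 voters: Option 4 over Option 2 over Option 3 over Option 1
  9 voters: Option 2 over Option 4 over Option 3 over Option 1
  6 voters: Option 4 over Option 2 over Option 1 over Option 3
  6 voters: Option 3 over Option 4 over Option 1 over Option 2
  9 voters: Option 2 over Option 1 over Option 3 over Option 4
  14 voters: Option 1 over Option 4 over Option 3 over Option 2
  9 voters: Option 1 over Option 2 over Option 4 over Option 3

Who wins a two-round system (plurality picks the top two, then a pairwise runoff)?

Round 1 first-place votes: Option 1 23, Option 2 18, Option 3 6, Option 4 13. Option 1 and Option 2 advance.
Runoff: Option 1 is ranked above Option 2 on 29 ballots, Option 2 above Option 1 on 31.

Option 2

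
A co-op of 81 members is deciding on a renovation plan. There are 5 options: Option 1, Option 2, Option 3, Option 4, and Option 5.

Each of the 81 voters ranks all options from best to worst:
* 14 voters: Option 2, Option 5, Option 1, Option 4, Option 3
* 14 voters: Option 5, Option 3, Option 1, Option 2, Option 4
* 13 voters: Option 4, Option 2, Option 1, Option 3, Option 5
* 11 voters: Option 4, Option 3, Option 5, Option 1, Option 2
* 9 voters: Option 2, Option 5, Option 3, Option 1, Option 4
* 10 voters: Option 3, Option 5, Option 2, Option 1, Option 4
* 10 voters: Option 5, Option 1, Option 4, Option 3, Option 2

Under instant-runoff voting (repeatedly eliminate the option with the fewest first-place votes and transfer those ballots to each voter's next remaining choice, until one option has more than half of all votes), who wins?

Round 1: Option 1 0, Option 2 23, Option 3 10, Option 4 24, Option 5 24. Option 1 eliminated.
Round 2: Option 2 23, Option 3 10, Option 4 24, Option 5 24. Option 3 eliminated.
Round 3: Option 2 23, Option 4 24, Option 5 34. Option 2 eliminated.
Round 4: Option 4 24, Option 5 57. Option 5 has a majority (≥41).

Option 5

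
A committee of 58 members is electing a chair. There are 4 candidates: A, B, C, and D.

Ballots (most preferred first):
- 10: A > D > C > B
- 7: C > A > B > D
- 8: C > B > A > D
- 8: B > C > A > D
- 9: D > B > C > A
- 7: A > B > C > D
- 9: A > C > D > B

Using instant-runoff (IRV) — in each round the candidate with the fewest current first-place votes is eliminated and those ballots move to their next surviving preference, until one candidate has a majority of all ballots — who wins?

Round 1: A 26, B 8, C 15, D 9. B eliminated.
Round 2: A 26, C 23, D 9. D eliminated.
Round 3: A 26, C 32. C has a majority (≥30).

C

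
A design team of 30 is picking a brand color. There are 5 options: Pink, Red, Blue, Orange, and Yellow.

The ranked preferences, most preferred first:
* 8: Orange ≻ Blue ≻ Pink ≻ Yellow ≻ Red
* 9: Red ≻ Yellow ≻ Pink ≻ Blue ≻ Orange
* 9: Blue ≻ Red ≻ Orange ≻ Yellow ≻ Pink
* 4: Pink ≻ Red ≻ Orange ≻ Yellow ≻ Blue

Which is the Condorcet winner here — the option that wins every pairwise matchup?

Blue vs Pink: 17–13
Blue vs Red: 17–13
Blue vs Orange: 18–12
Blue vs Yellow: 17–13
Blue beats every other option.

Blue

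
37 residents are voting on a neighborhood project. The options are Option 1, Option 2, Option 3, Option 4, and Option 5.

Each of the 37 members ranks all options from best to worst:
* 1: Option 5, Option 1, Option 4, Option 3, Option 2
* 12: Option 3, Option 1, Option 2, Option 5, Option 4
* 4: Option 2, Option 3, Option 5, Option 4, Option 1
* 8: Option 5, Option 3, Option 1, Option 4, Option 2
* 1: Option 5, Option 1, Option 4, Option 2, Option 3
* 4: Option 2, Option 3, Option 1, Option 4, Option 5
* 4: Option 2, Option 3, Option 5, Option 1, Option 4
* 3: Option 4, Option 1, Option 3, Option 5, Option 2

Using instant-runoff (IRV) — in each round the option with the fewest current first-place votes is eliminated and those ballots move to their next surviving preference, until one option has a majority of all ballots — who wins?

Option 3

Round 1: Option 1 0, Option 2 12, Option 3 12, Option 4 3, Option 5 10. Option 1 eliminated.
Round 2: Option 2 12, Option 3 12, Option 4 3, Option 5 10. Option 4 eliminated.
Round 3: Option 2 12, Option 3 15, Option 5 10. Option 5 eliminated.
Round 4: Option 2 13, Option 3 24. Option 3 has a majority (≥19).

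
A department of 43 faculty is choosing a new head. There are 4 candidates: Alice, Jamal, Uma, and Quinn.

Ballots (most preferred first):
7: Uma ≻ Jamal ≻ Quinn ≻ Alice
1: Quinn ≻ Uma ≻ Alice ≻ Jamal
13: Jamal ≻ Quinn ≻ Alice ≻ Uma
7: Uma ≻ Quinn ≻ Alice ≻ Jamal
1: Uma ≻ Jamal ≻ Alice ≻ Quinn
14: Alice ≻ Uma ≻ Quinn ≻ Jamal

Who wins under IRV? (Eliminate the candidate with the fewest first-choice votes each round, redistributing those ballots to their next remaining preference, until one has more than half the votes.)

Round 1: Alice 14, Jamal 13, Uma 15, Quinn 1. Quinn eliminated.
Round 2: Alice 14, Jamal 13, Uma 16. Jamal eliminated.
Round 3: Alice 27, Uma 16. Alice has a majority (≥22).

Alice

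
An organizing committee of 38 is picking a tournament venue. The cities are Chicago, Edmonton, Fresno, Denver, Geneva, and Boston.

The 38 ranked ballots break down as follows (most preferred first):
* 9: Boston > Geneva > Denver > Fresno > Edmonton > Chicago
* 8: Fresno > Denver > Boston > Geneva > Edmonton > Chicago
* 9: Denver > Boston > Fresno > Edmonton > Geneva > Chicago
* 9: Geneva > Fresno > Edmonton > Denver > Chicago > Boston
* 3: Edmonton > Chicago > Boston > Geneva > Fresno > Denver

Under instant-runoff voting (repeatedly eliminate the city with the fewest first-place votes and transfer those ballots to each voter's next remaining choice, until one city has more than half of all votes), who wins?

Round 1: Chicago 0, Edmonton 3, Fresno 8, Denver 9, Geneva 9, Boston 9. Chicago eliminated.
Round 2: Edmonton 3, Fresno 8, Denver 9, Geneva 9, Boston 9. Edmonton eliminated.
Round 3: Fresno 8, Denver 9, Geneva 9, Boston 12. Fresno eliminated.
Round 4: Denver 17, Geneva 9, Boston 12. Geneva eliminated.
Round 5: Denver 26, Boston 12. Denver has a majority (≥20).

Denver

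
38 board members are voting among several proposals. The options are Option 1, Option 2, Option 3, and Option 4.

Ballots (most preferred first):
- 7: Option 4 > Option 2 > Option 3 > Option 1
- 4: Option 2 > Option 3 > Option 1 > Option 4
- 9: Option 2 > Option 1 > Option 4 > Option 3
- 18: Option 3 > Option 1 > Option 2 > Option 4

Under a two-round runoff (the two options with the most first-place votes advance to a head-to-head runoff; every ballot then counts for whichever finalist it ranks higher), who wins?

Option 2

Round 1 first-place votes: Option 1 0, Option 2 13, Option 3 18, Option 4 7. Option 3 and Option 2 advance.
Runoff: Option 3 is ranked above Option 2 on 18 ballots, Option 2 above Option 3 on 20.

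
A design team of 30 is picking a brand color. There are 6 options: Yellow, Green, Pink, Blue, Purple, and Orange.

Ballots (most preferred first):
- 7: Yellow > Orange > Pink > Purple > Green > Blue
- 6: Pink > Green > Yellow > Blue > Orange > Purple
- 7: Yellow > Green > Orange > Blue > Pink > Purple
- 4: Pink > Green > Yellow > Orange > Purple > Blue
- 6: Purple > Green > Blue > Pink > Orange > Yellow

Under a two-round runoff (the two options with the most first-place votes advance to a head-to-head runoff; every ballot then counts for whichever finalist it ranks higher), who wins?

Round 1 first-place votes: Yellow 14, Green 0, Pink 10, Blue 0, Purple 6, Orange 0. Yellow and Pink advance.
Runoff: Yellow is ranked above Pink on 14 ballots, Pink above Yellow on 16.

Pink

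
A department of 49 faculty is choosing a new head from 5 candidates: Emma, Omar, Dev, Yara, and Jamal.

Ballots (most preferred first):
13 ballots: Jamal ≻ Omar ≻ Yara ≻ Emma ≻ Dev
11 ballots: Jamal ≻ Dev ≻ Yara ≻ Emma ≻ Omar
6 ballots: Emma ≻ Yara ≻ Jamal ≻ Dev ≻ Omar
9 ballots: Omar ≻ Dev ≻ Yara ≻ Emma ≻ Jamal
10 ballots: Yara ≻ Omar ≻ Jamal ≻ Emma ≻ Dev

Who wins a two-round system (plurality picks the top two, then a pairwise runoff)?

Round 1 first-place votes: Emma 6, Omar 9, Dev 0, Yara 10, Jamal 24. Jamal and Yara advance.
Runoff: Jamal is ranked above Yara on 24 ballots, Yara above Jamal on 25.

Yara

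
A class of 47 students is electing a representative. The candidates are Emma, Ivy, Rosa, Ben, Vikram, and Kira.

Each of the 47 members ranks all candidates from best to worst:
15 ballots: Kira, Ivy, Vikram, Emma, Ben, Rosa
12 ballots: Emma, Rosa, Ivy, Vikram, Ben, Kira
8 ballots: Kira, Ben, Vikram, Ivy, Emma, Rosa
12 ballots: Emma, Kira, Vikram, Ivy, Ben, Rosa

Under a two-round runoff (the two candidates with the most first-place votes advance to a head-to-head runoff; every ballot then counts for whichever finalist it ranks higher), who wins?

Emma

Round 1 first-place votes: Emma 24, Ivy 0, Rosa 0, Ben 0, Vikram 0, Kira 23. Emma and Kira advance.
Runoff: Emma is ranked above Kira on 24 ballots, Kira above Emma on 23.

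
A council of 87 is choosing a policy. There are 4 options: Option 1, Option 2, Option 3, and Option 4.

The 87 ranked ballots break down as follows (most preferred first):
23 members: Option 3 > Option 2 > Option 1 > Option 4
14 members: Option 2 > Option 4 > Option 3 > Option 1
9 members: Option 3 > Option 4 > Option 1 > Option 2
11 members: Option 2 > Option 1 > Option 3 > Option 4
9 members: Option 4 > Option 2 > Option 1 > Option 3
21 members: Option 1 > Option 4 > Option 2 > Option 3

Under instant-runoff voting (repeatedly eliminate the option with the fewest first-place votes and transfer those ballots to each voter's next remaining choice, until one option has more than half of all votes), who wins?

Option 2

Round 1: Option 1 21, Option 2 25, Option 3 32, Option 4 9. Option 4 eliminated.
Round 2: Option 1 21, Option 2 34, Option 3 32. Option 1 eliminated.
Round 3: Option 2 55, Option 3 32. Option 2 has a majority (≥44).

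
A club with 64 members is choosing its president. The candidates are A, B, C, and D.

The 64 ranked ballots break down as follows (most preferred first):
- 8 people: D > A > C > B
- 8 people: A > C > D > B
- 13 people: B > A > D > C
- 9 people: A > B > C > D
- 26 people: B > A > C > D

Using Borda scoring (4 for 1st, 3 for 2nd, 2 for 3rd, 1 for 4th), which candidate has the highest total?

A: 8×3 + 8×4 + 13×3 + 9×4 + 26×3 = 209
B: 8×1 + 8×1 + 13×4 + 9×3 + 26×4 = 199
C: 8×2 + 8×3 + 13×1 + 9×2 + 26×2 = 123
D: 8×4 + 8×2 + 13×2 + 9×1 + 26×1 = 109

A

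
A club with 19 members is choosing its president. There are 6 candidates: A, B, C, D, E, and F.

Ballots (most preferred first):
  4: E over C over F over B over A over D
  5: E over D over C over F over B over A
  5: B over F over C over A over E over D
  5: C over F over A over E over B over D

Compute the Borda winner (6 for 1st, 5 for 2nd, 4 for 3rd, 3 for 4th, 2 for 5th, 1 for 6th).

C

A: 4×2 + 5×1 + 5×3 + 5×4 = 48
B: 4×3 + 5×2 + 5×6 + 5×2 = 62
C: 4×5 + 5×4 + 5×4 + 5×6 = 90
D: 4×1 + 5×5 + 5×1 + 5×1 = 39
E: 4×6 + 5×6 + 5×2 + 5×3 = 79
F: 4×4 + 5×3 + 5×5 + 5×5 = 81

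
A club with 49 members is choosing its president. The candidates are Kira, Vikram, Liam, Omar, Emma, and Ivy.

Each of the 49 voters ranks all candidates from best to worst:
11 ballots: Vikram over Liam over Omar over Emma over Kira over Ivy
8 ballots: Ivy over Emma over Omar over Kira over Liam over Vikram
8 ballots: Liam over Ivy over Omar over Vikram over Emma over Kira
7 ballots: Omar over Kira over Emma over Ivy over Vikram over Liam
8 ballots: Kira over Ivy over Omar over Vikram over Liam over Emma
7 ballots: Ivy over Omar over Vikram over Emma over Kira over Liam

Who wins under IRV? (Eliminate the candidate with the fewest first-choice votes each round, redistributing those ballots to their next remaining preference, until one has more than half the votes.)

Kira

Round 1: Kira 8, Vikram 11, Liam 8, Omar 7, Emma 0, Ivy 15. Emma eliminated.
Round 2: Kira 8, Vikram 11, Liam 8, Omar 7, Ivy 15. Omar eliminated.
Round 3: Kira 15, Vikram 11, Liam 8, Ivy 15. Liam eliminated.
Round 4: Kira 15, Vikram 11, Ivy 23. Vikram eliminated.
Round 5: Kira 26, Ivy 23. Kira has a majority (≥25).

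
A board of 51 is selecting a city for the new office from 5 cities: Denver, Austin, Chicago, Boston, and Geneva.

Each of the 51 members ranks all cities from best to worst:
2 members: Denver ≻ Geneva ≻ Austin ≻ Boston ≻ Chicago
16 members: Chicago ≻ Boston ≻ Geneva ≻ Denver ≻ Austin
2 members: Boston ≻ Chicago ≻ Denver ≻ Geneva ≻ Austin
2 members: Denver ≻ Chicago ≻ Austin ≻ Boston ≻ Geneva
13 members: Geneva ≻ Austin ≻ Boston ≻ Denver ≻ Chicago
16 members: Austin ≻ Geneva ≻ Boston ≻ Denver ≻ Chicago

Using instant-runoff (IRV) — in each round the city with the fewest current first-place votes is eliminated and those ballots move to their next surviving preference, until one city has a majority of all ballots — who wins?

Austin

Round 1: Denver 4, Austin 16, Chicago 16, Boston 2, Geneva 13. Boston eliminated.
Round 2: Denver 4, Austin 16, Chicago 18, Geneva 13. Denver eliminated.
Round 3: Austin 16, Chicago 20, Geneva 15. Geneva eliminated.
Round 4: Austin 31, Chicago 20. Austin has a majority (≥26).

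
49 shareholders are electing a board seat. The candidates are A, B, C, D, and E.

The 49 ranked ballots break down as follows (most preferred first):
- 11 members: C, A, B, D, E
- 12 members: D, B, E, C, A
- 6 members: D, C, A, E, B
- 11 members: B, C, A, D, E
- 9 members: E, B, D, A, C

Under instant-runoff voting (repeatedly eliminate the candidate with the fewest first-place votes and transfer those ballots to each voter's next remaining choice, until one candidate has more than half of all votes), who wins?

B

Round 1: A 0, B 11, C 11, D 18, E 9. A eliminated.
Round 2: B 11, C 11, D 18, E 9. E eliminated.
Round 3: B 20, C 11, D 18. C eliminated.
Round 4: B 31, D 18. B has a majority (≥25).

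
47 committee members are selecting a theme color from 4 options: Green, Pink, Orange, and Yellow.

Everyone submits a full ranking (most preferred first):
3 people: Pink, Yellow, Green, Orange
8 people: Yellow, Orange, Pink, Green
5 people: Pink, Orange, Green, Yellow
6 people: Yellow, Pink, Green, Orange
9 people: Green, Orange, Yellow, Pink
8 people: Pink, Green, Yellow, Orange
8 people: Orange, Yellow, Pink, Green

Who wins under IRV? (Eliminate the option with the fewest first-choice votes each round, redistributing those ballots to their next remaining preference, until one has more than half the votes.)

Round 1: Green 9, Pink 16, Orange 8, Yellow 14. Orange eliminated.
Round 2: Green 9, Pink 16, Yellow 22. Green eliminated.
Round 3: Pink 16, Yellow 31. Yellow has a majority (≥24).

Yellow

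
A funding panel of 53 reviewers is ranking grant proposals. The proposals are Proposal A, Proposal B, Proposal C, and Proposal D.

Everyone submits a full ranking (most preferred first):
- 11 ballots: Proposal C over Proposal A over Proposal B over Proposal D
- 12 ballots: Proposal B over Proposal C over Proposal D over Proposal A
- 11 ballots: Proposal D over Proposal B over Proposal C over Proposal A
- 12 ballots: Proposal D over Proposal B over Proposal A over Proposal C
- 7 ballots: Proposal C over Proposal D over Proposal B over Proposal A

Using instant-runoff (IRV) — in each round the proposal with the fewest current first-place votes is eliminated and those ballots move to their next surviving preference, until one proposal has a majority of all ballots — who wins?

Proposal C

Round 1: Proposal A 0, Proposal B 12, Proposal C 18, Proposal D 23. Proposal A eliminated.
Round 2: Proposal B 12, Proposal C 18, Proposal D 23. Proposal B eliminated.
Round 3: Proposal C 30, Proposal D 23. Proposal C has a majority (≥27).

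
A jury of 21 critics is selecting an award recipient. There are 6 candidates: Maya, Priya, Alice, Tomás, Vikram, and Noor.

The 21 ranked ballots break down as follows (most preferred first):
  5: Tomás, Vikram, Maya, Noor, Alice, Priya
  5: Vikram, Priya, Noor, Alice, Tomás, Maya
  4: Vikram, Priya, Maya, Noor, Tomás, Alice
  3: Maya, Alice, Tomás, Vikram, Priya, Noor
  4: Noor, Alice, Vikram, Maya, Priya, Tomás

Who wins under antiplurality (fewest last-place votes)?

Vikram

Last-place votes: Maya 5, Priya 5, Alice 4, Tomás 4, Vikram 0, Noor 3.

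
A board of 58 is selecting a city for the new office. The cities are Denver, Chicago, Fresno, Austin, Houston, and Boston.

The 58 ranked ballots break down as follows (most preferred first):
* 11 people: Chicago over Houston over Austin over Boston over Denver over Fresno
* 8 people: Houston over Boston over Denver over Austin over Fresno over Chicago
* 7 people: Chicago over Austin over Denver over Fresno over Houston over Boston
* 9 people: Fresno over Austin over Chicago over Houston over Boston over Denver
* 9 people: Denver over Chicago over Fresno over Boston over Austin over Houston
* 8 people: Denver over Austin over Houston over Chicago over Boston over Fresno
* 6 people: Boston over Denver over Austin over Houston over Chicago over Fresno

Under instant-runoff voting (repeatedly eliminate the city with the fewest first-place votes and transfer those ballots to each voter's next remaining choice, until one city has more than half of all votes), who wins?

Denver

Round 1: Denver 17, Chicago 18, Fresno 9, Austin 0, Houston 8, Boston 6. Austin eliminated.
Round 2: Denver 17, Chicago 18, Fresno 9, Houston 8, Boston 6. Boston eliminated.
Round 3: Denver 23, Chicago 18, Fresno 9, Houston 8. Houston eliminated.
Round 4: Denver 31, Chicago 18, Fresno 9. Denver has a majority (≥30).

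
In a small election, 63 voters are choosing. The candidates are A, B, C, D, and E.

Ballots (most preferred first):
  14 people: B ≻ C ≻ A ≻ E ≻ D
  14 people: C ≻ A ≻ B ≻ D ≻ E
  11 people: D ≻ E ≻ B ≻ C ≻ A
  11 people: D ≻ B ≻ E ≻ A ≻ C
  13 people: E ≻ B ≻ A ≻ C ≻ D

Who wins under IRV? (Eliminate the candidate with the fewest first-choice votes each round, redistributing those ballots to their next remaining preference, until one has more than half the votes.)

B

Round 1: A 0, B 14, C 14, D 22, E 13. A eliminated.
Round 2: B 14, C 14, D 22, E 13. E eliminated.
Round 3: B 27, C 14, D 22. C eliminated.
Round 4: B 41, D 22. B has a majority (≥32).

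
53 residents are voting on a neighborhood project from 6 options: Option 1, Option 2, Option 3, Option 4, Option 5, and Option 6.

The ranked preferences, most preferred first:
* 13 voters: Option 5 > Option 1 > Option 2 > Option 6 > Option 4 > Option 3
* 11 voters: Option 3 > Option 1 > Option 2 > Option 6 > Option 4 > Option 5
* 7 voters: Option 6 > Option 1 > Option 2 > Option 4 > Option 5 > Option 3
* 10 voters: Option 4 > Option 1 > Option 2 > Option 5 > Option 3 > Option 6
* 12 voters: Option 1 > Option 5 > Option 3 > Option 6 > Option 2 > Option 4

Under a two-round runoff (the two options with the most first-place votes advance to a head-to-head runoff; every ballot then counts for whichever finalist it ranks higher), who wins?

Round 1 first-place votes: Option 1 12, Option 2 0, Option 3 11, Option 4 10, Option 5 13, Option 6 7. Option 5 and Option 1 advance.
Runoff: Option 5 is ranked above Option 1 on 13 ballots, Option 1 above Option 5 on 40.

Option 1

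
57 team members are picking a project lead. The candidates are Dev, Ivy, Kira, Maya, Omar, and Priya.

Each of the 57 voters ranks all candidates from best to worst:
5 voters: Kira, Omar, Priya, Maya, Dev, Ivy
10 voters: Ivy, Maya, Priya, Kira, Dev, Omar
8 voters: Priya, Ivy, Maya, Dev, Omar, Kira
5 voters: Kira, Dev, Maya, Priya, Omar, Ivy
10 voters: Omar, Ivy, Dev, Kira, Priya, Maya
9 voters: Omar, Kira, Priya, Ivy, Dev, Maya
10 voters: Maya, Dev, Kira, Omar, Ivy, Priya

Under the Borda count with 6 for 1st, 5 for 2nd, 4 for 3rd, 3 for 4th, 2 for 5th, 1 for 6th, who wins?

Kira

Dev: 5×2 + 10×2 + 8×3 + 5×5 + 10×4 + 9×2 + 10×5 = 187
Ivy: 5×1 + 10×6 + 8×5 + 5×1 + 10×5 + 9×3 + 10×2 = 207
Kira: 5×6 + 10×3 + 8×1 + 5×6 + 10×3 + 9×5 + 10×4 = 213
Maya: 5×3 + 10×5 + 8×4 + 5×4 + 10×1 + 9×1 + 10×6 = 196
Omar: 5×5 + 10×1 + 8×2 + 5×2 + 10×6 + 9×6 + 10×3 = 205
Priya: 5×4 + 10×4 + 8×6 + 5×3 + 10×2 + 9×4 + 10×1 = 189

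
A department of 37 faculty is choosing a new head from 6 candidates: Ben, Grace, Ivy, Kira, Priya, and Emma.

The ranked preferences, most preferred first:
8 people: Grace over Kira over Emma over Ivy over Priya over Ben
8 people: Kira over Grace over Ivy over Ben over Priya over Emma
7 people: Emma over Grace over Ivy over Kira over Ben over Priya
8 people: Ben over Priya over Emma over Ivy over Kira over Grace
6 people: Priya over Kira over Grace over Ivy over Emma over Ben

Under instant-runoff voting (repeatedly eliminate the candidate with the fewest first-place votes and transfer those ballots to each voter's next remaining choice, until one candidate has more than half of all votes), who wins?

Round 1: Ben 8, Grace 8, Ivy 0, Kira 8, Priya 6, Emma 7. Ivy eliminated.
Round 2: Ben 8, Grace 8, Kira 8, Priya 6, Emma 7. Priya eliminated.
Round 3: Ben 8, Grace 8, Kira 14, Emma 7. Emma eliminated.
Round 4: Ben 8, Grace 15, Kira 14. Ben eliminated.
Round 5: Grace 15, Kira 22. Kira has a majority (≥19).

Kira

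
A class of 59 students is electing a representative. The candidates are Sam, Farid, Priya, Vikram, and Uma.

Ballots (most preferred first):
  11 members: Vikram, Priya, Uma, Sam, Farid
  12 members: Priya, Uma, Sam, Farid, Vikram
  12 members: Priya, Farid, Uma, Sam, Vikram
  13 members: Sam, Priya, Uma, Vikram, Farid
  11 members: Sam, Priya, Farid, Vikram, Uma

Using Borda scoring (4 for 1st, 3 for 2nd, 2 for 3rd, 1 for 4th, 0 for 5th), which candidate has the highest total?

Sam: 11×1 + 12×2 + 12×1 + 13×4 + 11×4 = 143
Farid: 11×0 + 12×1 + 12×3 + 13×0 + 11×2 = 70
Priya: 11×3 + 12×4 + 12×4 + 13×3 + 11×3 = 201
Vikram: 11×4 + 12×0 + 12×0 + 13×1 + 11×1 = 68
Uma: 11×2 + 12×3 + 12×2 + 13×2 + 11×0 = 108

Priya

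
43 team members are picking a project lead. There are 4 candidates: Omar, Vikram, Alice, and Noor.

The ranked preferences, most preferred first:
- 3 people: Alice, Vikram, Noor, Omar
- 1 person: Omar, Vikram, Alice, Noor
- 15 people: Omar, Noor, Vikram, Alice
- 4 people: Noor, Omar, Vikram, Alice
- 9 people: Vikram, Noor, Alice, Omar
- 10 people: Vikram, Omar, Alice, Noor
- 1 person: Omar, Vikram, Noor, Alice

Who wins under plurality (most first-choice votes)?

Vikram

First-place votes: Omar 17, Vikram 19, Alice 3, Noor 4.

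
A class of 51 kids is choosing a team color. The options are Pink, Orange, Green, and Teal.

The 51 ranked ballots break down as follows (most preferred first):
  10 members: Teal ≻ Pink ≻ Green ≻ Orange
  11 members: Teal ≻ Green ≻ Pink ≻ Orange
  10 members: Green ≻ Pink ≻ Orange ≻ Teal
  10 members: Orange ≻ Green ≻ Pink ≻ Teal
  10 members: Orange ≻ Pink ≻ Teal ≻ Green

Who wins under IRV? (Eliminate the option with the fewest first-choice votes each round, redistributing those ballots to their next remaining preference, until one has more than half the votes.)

Orange

Round 1: Pink 0, Orange 20, Green 10, Teal 21. Pink eliminated.
Round 2: Orange 20, Green 10, Teal 21. Green eliminated.
Round 3: Orange 30, Teal 21. Orange has a majority (≥26).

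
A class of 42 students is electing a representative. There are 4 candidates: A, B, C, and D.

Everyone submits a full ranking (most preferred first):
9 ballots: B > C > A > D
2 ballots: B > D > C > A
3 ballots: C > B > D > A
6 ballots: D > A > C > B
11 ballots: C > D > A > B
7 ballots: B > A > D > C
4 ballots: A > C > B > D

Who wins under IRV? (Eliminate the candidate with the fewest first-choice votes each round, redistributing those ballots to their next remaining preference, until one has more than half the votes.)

C

Round 1: A 4, B 18, C 14, D 6. A eliminated.
Round 2: B 18, C 18, D 6. D eliminated.
Round 3: B 18, C 24. C has a majority (≥22).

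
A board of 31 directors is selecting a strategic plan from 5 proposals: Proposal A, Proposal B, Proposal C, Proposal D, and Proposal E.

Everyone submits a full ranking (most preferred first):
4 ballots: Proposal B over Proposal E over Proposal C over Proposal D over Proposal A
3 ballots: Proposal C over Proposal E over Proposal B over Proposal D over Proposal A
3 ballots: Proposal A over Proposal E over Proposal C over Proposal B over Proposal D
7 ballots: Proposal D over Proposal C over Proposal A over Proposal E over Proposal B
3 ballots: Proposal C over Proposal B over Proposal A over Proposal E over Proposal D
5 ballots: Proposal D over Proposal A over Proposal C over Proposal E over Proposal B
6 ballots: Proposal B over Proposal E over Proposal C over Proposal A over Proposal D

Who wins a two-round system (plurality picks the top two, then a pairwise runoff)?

Proposal B

Round 1 first-place votes: Proposal A 3, Proposal B 10, Proposal C 6, Proposal D 12, Proposal E 0. Proposal D and Proposal B advance.
Runoff: Proposal D is ranked above Proposal B on 12 ballots, Proposal B above Proposal D on 19.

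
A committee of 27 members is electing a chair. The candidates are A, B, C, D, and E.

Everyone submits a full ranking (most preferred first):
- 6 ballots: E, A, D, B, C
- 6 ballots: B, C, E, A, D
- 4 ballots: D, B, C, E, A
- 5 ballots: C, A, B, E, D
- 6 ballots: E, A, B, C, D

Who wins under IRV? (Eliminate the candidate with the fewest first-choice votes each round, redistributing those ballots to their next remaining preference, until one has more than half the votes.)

B

Round 1: A 0, B 6, C 5, D 4, E 12. A eliminated.
Round 2: B 6, C 5, D 4, E 12. D eliminated.
Round 3: B 10, C 5, E 12. C eliminated.
Round 4: B 15, E 12. B has a majority (≥14).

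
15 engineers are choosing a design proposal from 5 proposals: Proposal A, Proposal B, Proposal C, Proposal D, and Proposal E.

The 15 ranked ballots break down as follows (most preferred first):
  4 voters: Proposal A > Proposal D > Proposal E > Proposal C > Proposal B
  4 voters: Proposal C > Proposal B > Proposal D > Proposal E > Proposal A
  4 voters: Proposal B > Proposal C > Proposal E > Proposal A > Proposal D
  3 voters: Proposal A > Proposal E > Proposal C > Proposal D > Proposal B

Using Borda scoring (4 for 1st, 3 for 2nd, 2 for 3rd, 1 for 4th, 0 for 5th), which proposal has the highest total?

Proposal A: 4×4 + 4×0 + 4×1 + 3×4 = 32
Proposal B: 4×0 + 4×3 + 4×4 + 3×0 = 28
Proposal C: 4×1 + 4×4 + 4×3 + 3×2 = 38
Proposal D: 4×3 + 4×2 + 4×0 + 3×1 = 23
Proposal E: 4×2 + 4×1 + 4×2 + 3×3 = 29

Proposal C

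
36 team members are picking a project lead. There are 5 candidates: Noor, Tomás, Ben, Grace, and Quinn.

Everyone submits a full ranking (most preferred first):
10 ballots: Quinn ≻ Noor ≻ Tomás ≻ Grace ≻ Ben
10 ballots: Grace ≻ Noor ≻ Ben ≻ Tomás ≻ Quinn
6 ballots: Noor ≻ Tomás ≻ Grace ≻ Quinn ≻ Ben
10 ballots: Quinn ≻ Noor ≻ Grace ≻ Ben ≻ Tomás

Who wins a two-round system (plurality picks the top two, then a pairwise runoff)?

Round 1 first-place votes: Noor 6, Tomás 0, Ben 0, Grace 10, Quinn 20. Quinn and Grace advance.
Runoff: Quinn is ranked above Grace on 20 ballots, Grace above Quinn on 16.

Quinn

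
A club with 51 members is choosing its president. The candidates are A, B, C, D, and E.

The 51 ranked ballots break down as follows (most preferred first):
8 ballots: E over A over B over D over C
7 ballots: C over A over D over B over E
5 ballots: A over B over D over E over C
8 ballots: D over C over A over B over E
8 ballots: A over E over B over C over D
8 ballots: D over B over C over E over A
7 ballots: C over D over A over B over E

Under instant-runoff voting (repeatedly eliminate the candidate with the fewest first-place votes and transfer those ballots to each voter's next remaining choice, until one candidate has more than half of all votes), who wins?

Round 1: A 13, B 0, C 14, D 16, E 8. B eliminated.
Round 2: A 13, C 14, D 16, E 8. E eliminated.
Round 3: A 21, C 14, D 16. C eliminated.
Round 4: A 28, D 23. A has a majority (≥26).

A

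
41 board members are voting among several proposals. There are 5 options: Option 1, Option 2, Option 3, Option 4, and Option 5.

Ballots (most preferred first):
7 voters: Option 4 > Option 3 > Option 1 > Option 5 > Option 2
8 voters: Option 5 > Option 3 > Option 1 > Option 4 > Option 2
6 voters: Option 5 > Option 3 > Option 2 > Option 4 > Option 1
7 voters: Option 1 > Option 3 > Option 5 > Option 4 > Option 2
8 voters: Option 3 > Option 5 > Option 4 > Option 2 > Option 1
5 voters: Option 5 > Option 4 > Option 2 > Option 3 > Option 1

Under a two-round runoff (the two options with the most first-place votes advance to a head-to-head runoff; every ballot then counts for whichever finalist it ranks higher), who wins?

Option 3

Round 1 first-place votes: Option 1 7, Option 2 0, Option 3 8, Option 4 7, Option 5 19. Option 5 and Option 3 advance.
Runoff: Option 5 is ranked above Option 3 on 19 ballots, Option 3 above Option 5 on 22.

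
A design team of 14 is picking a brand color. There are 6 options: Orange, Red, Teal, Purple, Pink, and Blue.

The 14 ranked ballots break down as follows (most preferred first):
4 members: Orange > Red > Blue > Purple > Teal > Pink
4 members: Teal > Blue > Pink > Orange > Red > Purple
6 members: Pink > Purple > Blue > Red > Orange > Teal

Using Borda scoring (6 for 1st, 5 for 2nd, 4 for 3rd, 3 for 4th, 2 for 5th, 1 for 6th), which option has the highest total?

Blue

Orange: 4×6 + 4×3 + 6×2 = 48
Red: 4×5 + 4×2 + 6×3 = 46
Teal: 4×2 + 4×6 + 6×1 = 38
Purple: 4×3 + 4×1 + 6×5 = 46
Pink: 4×1 + 4×4 + 6×6 = 56
Blue: 4×4 + 4×5 + 6×4 = 60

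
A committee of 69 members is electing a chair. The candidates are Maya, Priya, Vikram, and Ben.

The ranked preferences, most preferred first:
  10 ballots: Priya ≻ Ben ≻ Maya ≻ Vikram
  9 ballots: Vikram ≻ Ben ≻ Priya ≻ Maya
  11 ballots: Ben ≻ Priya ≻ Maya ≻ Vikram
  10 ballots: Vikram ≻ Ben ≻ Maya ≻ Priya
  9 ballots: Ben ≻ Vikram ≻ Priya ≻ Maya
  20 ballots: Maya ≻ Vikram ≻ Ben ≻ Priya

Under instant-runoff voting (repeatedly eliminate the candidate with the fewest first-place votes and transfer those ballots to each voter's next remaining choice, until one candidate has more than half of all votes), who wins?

Ben

Round 1: Maya 20, Priya 10, Vikram 19, Ben 20. Priya eliminated.
Round 2: Maya 20, Vikram 19, Ben 30. Vikram eliminated.
Round 3: Maya 20, Ben 49. Ben has a majority (≥35).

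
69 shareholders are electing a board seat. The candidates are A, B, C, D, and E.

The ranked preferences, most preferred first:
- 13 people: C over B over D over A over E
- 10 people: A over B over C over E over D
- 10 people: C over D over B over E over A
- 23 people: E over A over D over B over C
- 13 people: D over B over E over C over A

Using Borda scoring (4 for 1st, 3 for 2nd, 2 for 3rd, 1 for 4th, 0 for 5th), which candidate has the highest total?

A: 13×1 + 10×4 + 10×0 + 23×3 + 13×0 = 122
B: 13×3 + 10×3 + 10×2 + 23×1 + 13×3 = 151
C: 13×4 + 10×2 + 10×4 + 23×0 + 13×1 = 125
D: 13×2 + 10×0 + 10×3 + 23×2 + 13×4 = 154
E: 13×0 + 10×1 + 10×1 + 23×4 + 13×2 = 138

D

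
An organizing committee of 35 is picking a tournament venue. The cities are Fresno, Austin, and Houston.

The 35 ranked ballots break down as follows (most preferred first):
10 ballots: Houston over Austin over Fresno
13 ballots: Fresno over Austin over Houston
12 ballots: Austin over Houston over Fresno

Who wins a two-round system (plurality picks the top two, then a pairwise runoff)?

Round 1 first-place votes: Fresno 13, Austin 12, Houston 10. Fresno and Austin advance.
Runoff: Fresno is ranked above Austin on 13 ballots, Austin above Fresno on 22.

Austin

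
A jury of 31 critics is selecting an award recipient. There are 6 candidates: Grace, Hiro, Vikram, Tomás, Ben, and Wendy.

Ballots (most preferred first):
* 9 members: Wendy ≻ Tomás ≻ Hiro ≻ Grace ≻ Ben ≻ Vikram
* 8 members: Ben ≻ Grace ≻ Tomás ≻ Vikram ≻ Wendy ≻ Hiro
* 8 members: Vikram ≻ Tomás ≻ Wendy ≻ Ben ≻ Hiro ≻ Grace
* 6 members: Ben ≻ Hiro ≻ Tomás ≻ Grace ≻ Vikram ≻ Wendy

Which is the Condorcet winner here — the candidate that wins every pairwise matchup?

Tomás vs Grace: 23–8
Tomás vs Hiro: 25–6
Tomás vs Vikram: 23–8
Tomás vs Ben: 17–14
Tomás vs Wendy: 22–9
Tomás beats every other candidate.

Tomás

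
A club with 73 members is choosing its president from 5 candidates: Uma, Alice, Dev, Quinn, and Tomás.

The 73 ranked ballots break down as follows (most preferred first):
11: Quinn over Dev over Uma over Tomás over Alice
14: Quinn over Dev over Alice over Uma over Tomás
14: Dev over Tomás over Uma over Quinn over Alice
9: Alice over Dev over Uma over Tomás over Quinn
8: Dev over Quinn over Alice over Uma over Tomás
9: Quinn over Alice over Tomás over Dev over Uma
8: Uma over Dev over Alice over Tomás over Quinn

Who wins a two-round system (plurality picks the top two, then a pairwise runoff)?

Round 1 first-place votes: Uma 8, Alice 9, Dev 22, Quinn 34, Tomás 0. Quinn and Dev advance.
Runoff: Quinn is ranked above Dev on 34 ballots, Dev above Quinn on 39.

Dev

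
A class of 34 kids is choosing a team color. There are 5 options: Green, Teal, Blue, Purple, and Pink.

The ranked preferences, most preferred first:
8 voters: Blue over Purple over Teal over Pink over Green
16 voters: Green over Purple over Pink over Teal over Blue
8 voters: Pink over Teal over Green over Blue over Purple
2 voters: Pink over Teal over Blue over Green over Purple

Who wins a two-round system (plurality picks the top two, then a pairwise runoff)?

Pink

Round 1 first-place votes: Green 16, Teal 0, Blue 8, Purple 0, Pink 10. Green and Pink advance.
Runoff: Green is ranked above Pink on 16 ballots, Pink above Green on 18.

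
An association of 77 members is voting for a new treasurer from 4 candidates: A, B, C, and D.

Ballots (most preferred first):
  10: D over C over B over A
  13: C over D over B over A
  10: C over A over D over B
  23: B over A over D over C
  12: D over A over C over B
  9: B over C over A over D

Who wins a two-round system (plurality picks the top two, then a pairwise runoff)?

Round 1 first-place votes: A 0, B 32, C 23, D 22. B and C advance.
Runoff: B is ranked above C on 32 ballots, C above B on 45.

C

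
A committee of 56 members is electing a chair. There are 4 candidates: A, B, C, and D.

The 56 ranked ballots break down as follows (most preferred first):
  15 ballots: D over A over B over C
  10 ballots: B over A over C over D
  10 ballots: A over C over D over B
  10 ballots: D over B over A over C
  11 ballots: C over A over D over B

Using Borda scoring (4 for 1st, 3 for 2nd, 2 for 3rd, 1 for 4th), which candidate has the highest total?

A: 15×3 + 10×3 + 10×4 + 10×2 + 11×3 = 168
B: 15×2 + 10×4 + 10×1 + 10×3 + 11×1 = 121
C: 15×1 + 10×2 + 10×3 + 10×1 + 11×4 = 119
D: 15×4 + 10×1 + 10×2 + 10×4 + 11×2 = 152

A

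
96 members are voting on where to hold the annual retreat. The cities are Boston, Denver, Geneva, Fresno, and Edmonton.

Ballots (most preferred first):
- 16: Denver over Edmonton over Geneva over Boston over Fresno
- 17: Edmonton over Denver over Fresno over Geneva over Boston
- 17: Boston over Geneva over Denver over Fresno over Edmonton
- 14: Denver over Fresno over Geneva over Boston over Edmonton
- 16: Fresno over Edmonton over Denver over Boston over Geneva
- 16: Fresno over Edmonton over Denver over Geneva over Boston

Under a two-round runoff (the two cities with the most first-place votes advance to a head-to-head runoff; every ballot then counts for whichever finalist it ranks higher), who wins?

Round 1 first-place votes: Boston 17, Denver 30, Geneva 0, Fresno 32, Edmonton 17. Fresno and Denver advance.
Runoff: Fresno is ranked above Denver on 32 ballots, Denver above Fresno on 64.

Denver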